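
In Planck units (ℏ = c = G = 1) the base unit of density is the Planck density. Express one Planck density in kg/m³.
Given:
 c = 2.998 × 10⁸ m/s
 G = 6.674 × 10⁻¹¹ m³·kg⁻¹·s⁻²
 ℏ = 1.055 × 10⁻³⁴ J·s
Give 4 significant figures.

ρ_P = c⁵/(ℏG²)
  = 2.422 × 10⁴² / 4.699 × 10⁻⁵⁵
  = 5.154 × 10⁹⁶ kg/m³

5.154 × 10⁹⁶ kg/m³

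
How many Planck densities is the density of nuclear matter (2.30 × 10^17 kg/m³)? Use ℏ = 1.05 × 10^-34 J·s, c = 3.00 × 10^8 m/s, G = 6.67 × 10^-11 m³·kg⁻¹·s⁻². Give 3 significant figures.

Planck density: ρ_P = c⁵/(ℏG²) = 5.20 × 10^96 kg/m³.
2.30 × 10^17 / 5.20 × 10^96 = 4.42 × 10^-80

4.42 × 10^-80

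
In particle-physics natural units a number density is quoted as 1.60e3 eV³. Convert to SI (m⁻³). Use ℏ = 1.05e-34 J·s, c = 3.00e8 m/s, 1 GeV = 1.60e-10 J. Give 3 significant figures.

2.10e23 m⁻³

Number density is [L]⁻³ = [E]³/(ℏc)³.
1 GeV³ → 1/(ℏc)³ × (1 GeV in J)³ = 1.31e47 m⁻³.
Convert the energy scale: 1.60e3 eV³ = 1.60e-24 GeV³.
Result: 1.60e-24 × 1.31e47 = 2.10e23 m⁻³.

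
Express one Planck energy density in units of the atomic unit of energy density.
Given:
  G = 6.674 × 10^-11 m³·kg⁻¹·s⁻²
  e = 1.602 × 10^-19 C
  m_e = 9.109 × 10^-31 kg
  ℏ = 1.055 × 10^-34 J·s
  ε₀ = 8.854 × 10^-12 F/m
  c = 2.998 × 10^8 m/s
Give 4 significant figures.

Planck energy density: u_P = c⁷/(ℏG²) = 4.632 × 10^113 J/m³
atomic unit of energy density: u_au = E_h/a₀³ = m_e⁴e¹⁰/((4πε₀)⁵ℏ⁸) = 2.929 × 10^13 J/m³
ratio = 4.632 × 10^113 / 2.929 × 10^13 = 1.581 × 10^100

1.581 × 10^100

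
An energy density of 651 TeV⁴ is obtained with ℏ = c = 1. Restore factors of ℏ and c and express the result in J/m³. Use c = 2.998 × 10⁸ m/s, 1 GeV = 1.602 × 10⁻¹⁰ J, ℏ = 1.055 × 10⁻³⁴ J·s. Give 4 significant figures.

1.355 × 10⁵² J/m³

[E]/[L]³ = [E]⁴/(ℏc)³; restore (ℏc)⁻³.
1 GeV⁴ → 1/(ℏc)³ × (1 GeV in J)⁴ = 2.082 × 10³⁷ J/m³.
Convert the energy scale: 651 TeV⁴ = 6.51 × 10¹⁴ GeV⁴.
Result: 6.51 × 10¹⁴ × 2.082 × 10³⁷ = 1.355 × 10⁵² J/m³.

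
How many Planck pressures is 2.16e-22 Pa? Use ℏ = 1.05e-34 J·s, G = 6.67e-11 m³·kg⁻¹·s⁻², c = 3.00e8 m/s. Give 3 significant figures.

Planck pressure: p_P = c⁷/(ℏG²) = 4.68e113 Pa.
2.16e-22 / 4.68e113 = 4.61e-136

4.61e-136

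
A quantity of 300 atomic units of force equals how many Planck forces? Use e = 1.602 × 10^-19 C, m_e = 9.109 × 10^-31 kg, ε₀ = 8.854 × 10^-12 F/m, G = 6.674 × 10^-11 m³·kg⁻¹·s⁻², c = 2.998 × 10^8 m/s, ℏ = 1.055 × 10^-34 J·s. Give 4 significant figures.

2.037 × 10^-49

atomic unit of force: F_au = E_h/a₀ = m_e²e⁶/((4πε₀)³ℏ⁴) = 8.220 × 10^-8 N
Planck force: F_P = c⁴/G = 1.210 × 10^44 N
300 × 8.220 × 10^-8 / 1.210 × 10^44 = 2.037 × 10^-49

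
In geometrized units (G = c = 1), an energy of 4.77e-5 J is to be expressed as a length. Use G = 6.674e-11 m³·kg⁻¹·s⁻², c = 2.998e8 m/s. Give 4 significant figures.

Energy → length via G/c⁴.
4.77e-5 J × (G/c⁴) = 3.941e-49 m

3.941e-49 m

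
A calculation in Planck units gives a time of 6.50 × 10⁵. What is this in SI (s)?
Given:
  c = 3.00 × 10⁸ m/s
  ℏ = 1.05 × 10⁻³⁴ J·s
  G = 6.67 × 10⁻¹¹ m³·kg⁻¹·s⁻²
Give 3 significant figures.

3.49 × 10⁻³⁸ s

One Planck time: t_P = √(ℏG/c⁵) = 5.37 × 10⁻⁴⁴ s.
6.50 × 10⁵ × 5.37 × 10⁻⁴⁴ s = 3.49 × 10⁻³⁸ s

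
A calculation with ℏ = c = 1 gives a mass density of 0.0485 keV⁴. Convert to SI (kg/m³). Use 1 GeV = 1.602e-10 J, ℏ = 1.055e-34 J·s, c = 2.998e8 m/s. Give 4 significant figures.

1.123e-5 kg/m³

Mass density is [E]/(c²[L]³) = [E]⁴/(ℏ³c⁵).
1 GeV⁴ → 1/(ℏ³c⁵) × (1 GeV in J)⁴ = 2.316e20 kg/m³.
Convert the energy scale: 0.0485 keV⁴ = 4.85e-26 GeV⁴.
Result: 4.85e-26 × 2.316e20 = 1.123e-5 kg/m³.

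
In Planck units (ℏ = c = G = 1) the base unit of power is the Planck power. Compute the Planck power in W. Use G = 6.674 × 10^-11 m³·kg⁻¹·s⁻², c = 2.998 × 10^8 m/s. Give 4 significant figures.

3.629 × 10^52 W

P_P = c⁵/G
  = 2.422 × 10^42 / 6.674 × 10^-11
  = 3.629 × 10^52 W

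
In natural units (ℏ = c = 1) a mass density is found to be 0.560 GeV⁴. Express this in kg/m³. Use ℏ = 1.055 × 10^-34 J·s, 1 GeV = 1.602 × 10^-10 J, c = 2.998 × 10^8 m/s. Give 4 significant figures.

Mass density is [E]/(c²[L]³) = [E]⁴/(ℏ³c⁵).
1 GeV⁴ → 1/(ℏ³c⁵) × (1 GeV in J)⁴ = 2.316 × 10^20 kg/m³.
Result: 0.560 × 2.316 × 10^20 = 1.297 × 10^20 kg/m³.

1.297 × 10^20 kg/m³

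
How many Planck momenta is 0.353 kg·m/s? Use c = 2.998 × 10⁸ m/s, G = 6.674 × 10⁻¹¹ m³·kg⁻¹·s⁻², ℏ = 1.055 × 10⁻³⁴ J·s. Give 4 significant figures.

Planck momentum: p_P = √(ℏc³/G) = 6.527 kg·m/s.
0.353 / 6.527 = 0.05409

0.05409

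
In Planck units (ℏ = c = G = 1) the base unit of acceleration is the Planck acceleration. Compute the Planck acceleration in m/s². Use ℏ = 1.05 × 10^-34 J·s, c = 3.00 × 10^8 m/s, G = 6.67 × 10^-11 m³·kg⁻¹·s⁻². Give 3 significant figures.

a_P = √(c⁷/(ℏG))
  = √(3.12 × 10^103)
  = 5.59 × 10^51 m/s²

5.59 × 10^51 m/s²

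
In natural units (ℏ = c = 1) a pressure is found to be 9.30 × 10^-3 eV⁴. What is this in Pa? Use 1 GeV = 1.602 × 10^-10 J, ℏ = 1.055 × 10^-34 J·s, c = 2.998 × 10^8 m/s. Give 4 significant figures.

0.1936 Pa

Pressure is [E]/[L]³ = [E]⁴/(ℏc)³.
1 GeV⁴ → 1/(ℏc)³ × (1 GeV in J)⁴ = 2.082 × 10^37 Pa.
Convert the energy scale: 9.30 × 10^-3 eV⁴ = 9.30 × 10^-39 GeV⁴.
Result: 9.30 × 10^-39 × 2.082 × 10^37 = 0.1936 Pa.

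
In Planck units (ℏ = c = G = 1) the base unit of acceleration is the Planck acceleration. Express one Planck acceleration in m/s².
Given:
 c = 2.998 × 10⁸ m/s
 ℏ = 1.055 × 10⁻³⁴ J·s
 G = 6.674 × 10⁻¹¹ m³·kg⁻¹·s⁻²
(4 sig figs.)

5.560 × 10⁵¹ m/s²

a_P = √(c⁷/(ℏG))
  = √(3.092 × 10¹⁰³)
  = 5.560 × 10⁵¹ m/s²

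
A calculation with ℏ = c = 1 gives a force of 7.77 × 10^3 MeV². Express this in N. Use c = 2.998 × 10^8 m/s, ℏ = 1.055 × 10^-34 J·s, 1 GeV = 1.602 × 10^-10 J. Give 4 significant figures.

6.305 × 10^3 N

Force is [E]/[L] = [E]²/(ℏc); restore (ℏc)⁻¹.
1 GeV² → 1/(ℏc) × (1 GeV in J)² = 8.114 × 10^5 N.
Convert the energy scale: 7.77 × 10^3 MeV² = 7.77 × 10^-3 GeV².
Result: 7.77 × 10^-3 × 8.114 × 10^5 = 6.305 × 10^3 N.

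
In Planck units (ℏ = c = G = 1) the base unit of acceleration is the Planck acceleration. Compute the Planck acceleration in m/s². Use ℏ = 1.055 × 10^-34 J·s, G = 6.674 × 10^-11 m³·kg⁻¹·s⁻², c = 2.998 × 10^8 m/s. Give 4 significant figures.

5.560 × 10^51 m/s²

a_P = √(c⁷/(ℏG))
  = √(3.092 × 10^103)
  = 5.560 × 10^51 m/s²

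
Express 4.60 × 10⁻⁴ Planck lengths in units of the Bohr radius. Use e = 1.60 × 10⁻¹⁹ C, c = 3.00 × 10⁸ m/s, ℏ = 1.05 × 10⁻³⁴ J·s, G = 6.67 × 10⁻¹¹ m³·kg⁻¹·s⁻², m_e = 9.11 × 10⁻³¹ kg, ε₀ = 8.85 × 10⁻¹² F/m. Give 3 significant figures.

Planck length: ℓ_P = √(ℏG/c³) = 1.61 × 10⁻³⁵ m
Bohr radius: a₀ = 4πε₀ℏ²/(m_e e²) = 5.26 × 10⁻¹¹ m
4.60 × 10⁻⁴ × 1.61 × 10⁻³⁵ / 5.26 × 10⁻¹¹ = 1.41 × 10⁻²⁸

1.41 × 10⁻²⁸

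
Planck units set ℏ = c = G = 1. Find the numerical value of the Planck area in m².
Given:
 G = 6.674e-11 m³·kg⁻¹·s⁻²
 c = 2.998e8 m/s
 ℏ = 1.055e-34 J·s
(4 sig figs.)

Dimensional analysis gives A_P = ℏG/c³.
  = 7.041e-45 / 2.695e25
  = 2.613e-70 m²

2.613e-70 m²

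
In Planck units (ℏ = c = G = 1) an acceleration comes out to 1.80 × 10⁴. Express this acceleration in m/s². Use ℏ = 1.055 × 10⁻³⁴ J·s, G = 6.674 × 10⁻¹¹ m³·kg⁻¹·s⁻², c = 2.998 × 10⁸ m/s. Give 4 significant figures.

1.001 × 10⁵⁶ m/s²

One Planck acceleration: a_P = √(c⁷/(ℏG)) = 5.560 × 10⁵¹ m/s².
1.80 × 10⁴ × 5.560 × 10⁵¹ m/s² = 1.001 × 10⁵⁶ m/s²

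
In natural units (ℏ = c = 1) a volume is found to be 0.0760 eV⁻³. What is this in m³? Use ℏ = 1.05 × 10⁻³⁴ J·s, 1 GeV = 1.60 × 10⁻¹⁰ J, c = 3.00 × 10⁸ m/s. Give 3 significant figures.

5.80 × 10⁻²² m³

Volume is [L]³ = [E]⁻³·(ℏc)³.
1 GeV⁻³ → (ℏc)³ × (1 GeV in J)⁻³ = 7.63 × 10⁻⁴⁸ m³.
Convert the energy scale: 0.0760 eV⁻³ = 7.60 × 10²⁵ GeV⁻³.
Result: 7.60 × 10²⁵ × 7.63 × 10⁻⁴⁸ = 5.80 × 10⁻²² m³.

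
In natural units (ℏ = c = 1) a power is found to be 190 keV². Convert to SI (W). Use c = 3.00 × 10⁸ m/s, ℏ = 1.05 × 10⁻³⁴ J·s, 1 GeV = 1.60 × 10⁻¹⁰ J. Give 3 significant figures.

Power is [E]/[T] = [E]²/ℏ.
1 GeV² → 1/ℏ × (1 GeV in J)² = 2.44 × 10¹⁴ W.
Convert the energy scale: 190 keV² = 1.90 × 10⁻¹⁰ GeV².
Result: 1.90 × 10⁻¹⁰ × 2.44 × 10¹⁴ = 4.63 × 10⁴ W.

4.63 × 10⁴ W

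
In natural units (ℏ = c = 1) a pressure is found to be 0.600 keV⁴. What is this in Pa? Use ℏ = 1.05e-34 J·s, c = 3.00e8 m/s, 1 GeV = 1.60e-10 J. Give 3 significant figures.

1.26e13 Pa

Pressure is [E]/[L]³ = [E]⁴/(ℏc)³.
1 GeV⁴ → 1/(ℏc)³ × (1 GeV in J)⁴ = 2.10e37 Pa.
Convert the energy scale: 0.600 keV⁴ = 6.00e-25 GeV⁴.
Result: 6.00e-25 × 2.10e37 = 1.26e13 Pa.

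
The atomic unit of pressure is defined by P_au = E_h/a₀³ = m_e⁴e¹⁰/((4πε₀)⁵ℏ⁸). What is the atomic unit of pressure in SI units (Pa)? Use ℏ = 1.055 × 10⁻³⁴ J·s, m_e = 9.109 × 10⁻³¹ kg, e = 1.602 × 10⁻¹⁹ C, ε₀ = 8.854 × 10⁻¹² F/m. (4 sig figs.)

2.929 × 10¹³ Pa

P_au = E_h/a₀³ = m_e⁴e¹⁰/((4πε₀)⁵ℏ⁸)
E_h = 4.354 × 10⁻¹⁸ J
a₀ = 5.297 × 10⁻¹¹ m
E_h/a₀³ = 2.929 × 10¹³ Pa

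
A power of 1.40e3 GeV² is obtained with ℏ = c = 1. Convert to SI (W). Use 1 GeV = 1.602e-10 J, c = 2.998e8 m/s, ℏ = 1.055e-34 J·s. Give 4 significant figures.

Power is [E]/[T] = [E]²/ℏ.
1 GeV² → 1/ℏ × (1 GeV in J)² = 2.433e14 W.
Result: 1.40e3 × 2.433e14 = 3.406e17 W.

3.406e17 W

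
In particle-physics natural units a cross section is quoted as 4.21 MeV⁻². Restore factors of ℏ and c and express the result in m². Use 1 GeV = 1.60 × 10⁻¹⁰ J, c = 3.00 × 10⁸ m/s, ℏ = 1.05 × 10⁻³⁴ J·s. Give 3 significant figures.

1.63 × 10⁻²⁵ m²

Area is [L]² = [E]⁻²·(ℏc)²; restore (ℏc)².
1 GeV⁻² → (ℏc)² × (1 GeV in J)⁻² = 3.88 × 10⁻³² m².
Convert the energy scale: 4.21 MeV⁻² = 4.21 × 10⁶ GeV⁻².
Result: 4.21 × 10⁶ × 3.88 × 10⁻³² = 1.63 × 10⁻²⁵ m².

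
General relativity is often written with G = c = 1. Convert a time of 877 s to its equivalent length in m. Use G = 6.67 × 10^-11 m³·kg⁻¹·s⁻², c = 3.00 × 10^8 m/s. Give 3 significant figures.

Time → length via c.
877 s × (c) = 2.63 × 10^11 m

2.63 × 10^11 m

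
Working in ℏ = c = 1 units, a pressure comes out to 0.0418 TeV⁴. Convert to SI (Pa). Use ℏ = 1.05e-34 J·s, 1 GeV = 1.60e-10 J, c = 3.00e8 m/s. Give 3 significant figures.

Pressure is [E]/[L]³ = [E]⁴/(ℏc)³.
1 GeV⁴ → 1/(ℏc)³ × (1 GeV in J)⁴ = 2.10e37 Pa.
Convert the energy scale: 0.0418 TeV⁴ = 4.18e10 GeV⁴.
Result: 4.18e10 × 2.10e37 = 8.76e47 Pa.

8.76e47 Pa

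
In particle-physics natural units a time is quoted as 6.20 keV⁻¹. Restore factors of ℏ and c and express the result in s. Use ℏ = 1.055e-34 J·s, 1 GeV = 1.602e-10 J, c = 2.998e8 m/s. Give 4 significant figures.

4.083e-18 s

A time is [E]⁻¹ in ℏ=c=1; restore one factor of ℏ.
1 GeV⁻¹ → ℏ × (1 GeV in J)⁻¹ = 6.586e-25 s.
Convert the energy scale: 6.20 keV⁻¹ = 6.20e6 GeV⁻¹.
Result: 6.20e6 × 6.586e-25 = 4.083e-18 s.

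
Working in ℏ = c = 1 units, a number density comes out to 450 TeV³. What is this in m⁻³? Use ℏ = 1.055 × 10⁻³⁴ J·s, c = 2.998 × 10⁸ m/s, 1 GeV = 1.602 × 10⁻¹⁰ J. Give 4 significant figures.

5.847 × 10⁵⁸ m⁻³

Number density is [L]⁻³ = [E]³/(ℏc)³.
1 GeV³ → 1/(ℏc)³ × (1 GeV in J)³ = 1.299 × 10⁴⁷ m⁻³.
Convert the energy scale: 450 TeV³ = 4.50 × 10¹¹ GeV³.
Result: 4.50 × 10¹¹ × 1.299 × 10⁴⁷ = 5.847 × 10⁵⁸ m⁻³.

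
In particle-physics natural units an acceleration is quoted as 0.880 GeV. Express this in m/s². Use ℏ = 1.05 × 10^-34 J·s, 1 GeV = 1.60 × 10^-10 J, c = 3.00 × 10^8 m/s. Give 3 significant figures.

4.02 × 10^32 m/s²

Acceleration is [L]/[T]² = c·[E]/ℏ.
1 GeV → c/ℏ × (1 GeV in J) = 4.57 × 10^32 m/s².
Result: 0.880 × 4.57 × 10^32 = 4.02 × 10^32 m/s².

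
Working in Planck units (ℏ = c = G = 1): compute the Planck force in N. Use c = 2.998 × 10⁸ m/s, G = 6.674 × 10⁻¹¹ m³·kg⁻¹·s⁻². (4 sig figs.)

Dimensional analysis gives F_P = c⁴/G.
  = 8.078 × 10³³ / 6.674 × 10⁻¹¹
  = 1.210 × 10⁴⁴ N

1.210 × 10⁴⁴ N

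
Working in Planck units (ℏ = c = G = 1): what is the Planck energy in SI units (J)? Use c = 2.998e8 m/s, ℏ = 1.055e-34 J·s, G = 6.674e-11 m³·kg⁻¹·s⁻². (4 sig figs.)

Dimensional analysis gives E_P = √(ℏc⁵/G).
  = √(3.828e18)
  = 1.957e9 J

1.957e9 J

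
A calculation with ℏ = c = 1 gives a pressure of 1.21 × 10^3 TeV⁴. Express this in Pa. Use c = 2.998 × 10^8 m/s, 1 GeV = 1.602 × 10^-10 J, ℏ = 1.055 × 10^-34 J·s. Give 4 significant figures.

2.519 × 10^52 Pa

Pressure is [E]/[L]³ = [E]⁴/(ℏc)³.
1 GeV⁴ → 1/(ℏc)³ × (1 GeV in J)⁴ = 2.082 × 10^37 Pa.
Convert the energy scale: 1.21 × 10^3 TeV⁴ = 1.21 × 10^15 GeV⁴.
Result: 1.21 × 10^15 × 2.082 × 10^37 = 2.519 × 10^52 Pa.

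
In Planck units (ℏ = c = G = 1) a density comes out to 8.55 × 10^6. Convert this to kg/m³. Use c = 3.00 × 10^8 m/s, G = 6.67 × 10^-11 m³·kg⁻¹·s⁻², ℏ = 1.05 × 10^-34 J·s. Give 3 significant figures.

4.45 × 10^103 kg/m³

One Planck density: ρ_P = c⁵/(ℏG²) = 5.20 × 10^96 kg/m³.
8.55 × 10^6 × 5.20 × 10^96 kg/m³ = 4.45 × 10^103 kg/m³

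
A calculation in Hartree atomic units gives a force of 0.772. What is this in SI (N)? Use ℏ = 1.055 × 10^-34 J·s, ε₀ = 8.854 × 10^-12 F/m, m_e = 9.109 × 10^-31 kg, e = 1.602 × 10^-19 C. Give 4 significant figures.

One atomic unit of force: F_au = E_h/a₀ = m_e²e⁶/((4πε₀)³ℏ⁴) = 8.220 × 10^-8 N.
0.772 × 8.220 × 10^-8 N = 6.346 × 10^-8 N

6.346 × 10^-8 N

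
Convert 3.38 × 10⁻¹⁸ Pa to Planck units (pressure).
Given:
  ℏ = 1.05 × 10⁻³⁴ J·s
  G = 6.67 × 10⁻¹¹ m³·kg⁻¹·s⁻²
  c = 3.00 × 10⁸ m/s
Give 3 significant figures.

7.22 × 10⁻¹³²

Planck pressure: p_P = c⁷/(ℏG²) = 4.68 × 10¹¹³ Pa.
3.38 × 10⁻¹⁸ / 4.68 × 10¹¹³ = 7.22 × 10⁻¹³²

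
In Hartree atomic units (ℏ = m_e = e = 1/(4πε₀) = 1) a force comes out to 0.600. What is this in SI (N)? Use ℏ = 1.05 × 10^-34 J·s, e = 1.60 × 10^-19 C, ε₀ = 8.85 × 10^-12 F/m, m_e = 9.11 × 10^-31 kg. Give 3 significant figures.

5.00 × 10^-8 N

One atomic unit of force: F_au = E_h/a₀ = m_e²e⁶/((4πε₀)³ℏ⁴) = 8.33 × 10^-8 N.
0.600 × 8.33 × 10^-8 N = 5.00 × 10^-8 N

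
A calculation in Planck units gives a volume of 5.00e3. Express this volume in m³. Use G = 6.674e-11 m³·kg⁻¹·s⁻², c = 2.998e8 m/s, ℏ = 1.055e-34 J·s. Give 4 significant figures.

2.112e-101 m³

One Planck volume: V_P = (ℏG/c³)^(3/2) = 4.224e-105 m³.
5.00e3 × 4.224e-105 m³ = 2.112e-101 m³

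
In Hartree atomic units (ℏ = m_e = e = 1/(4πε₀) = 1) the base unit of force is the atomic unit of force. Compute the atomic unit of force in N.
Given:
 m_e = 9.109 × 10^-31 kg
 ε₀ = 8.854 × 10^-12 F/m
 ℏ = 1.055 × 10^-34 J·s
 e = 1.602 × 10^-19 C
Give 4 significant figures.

8.220 × 10^-8 N

F_au = E_h/a₀ = m_e²e⁶/((4πε₀)³ℏ⁴)
E_h = 4.354 × 10^-18 J
a₀ = 5.297 × 10^-11 m
E_h/a₀ = 8.220 × 10^-8 N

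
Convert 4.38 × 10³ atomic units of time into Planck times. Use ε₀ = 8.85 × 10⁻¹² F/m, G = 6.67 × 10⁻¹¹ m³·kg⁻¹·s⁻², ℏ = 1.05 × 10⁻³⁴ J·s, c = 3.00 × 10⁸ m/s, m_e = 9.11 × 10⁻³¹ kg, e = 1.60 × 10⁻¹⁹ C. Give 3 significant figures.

1.96 × 10³⁰

atomic unit of time: τ_au = (4πε₀)²ℏ³/(m_e e⁴) = 2.40 × 10⁻¹⁷ s
Planck time: t_P = √(ℏG/c⁵) = 5.37 × 10⁻⁴⁴ s
4.38 × 10³ × 2.40 × 10⁻¹⁷ / 5.37 × 10⁻⁴⁴ = 1.96 × 10³⁰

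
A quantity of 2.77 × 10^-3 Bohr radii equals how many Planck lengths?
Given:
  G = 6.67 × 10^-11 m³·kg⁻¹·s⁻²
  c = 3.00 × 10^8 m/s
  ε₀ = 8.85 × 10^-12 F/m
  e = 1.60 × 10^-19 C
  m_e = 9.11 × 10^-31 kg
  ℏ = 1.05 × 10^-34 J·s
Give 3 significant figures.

9.04 × 10^21

Bohr radius: a₀ = 4πε₀ℏ²/(m_e e²) = 5.26 × 10^-11 m
Planck length: ℓ_P = √(ℏG/c³) = 1.61 × 10^-35 m
2.77 × 10^-3 × 5.26 × 10^-11 / 1.61 × 10^-35 = 9.04 × 10^21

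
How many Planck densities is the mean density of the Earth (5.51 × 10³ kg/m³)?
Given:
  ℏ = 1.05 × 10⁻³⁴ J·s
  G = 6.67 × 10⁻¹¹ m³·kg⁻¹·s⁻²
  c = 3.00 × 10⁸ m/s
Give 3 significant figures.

Planck density: ρ_P = c⁵/(ℏG²) = 5.20 × 10⁹⁶ kg/m³.
5.51 × 10³ / 5.20 × 10⁹⁶ = 1.06 × 10⁻⁹³

1.06 × 10⁻⁹³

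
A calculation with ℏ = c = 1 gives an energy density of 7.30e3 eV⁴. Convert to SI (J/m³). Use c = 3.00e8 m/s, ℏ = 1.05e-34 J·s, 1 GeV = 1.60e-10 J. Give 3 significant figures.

1.53e5 J/m³

[E]/[L]³ = [E]⁴/(ℏc)³; restore (ℏc)⁻³.
1 GeV⁴ → 1/(ℏc)³ × (1 GeV in J)⁴ = 2.10e37 J/m³.
Convert the energy scale: 7.30e3 eV⁴ = 7.30e-33 GeV⁴.
Result: 7.30e-33 × 2.10e37 = 1.53e5 J/m³.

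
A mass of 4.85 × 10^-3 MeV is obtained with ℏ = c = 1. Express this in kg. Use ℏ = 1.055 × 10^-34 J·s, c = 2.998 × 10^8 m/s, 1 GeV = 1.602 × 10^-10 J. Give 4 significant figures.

8.645 × 10^-33 kg

Mass is [E]/c²; divide by c².
1 GeV → 1/c² × (1 GeV in J) = 1.782 × 10^-27 kg.
Convert the energy scale: 4.85 × 10^-3 MeV = 4.85 × 10^-6 GeV.
Result: 4.85 × 10^-6 × 1.782 × 10^-27 = 8.645 × 10^-33 kg.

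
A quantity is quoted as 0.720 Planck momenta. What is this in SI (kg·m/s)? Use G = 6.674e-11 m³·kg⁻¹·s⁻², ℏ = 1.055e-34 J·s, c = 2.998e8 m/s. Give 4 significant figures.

4.699 kg·m/s

One Planck momentum: p_P = √(ℏc³/G) = 6.527 kg·m/s.
0.720 × 6.527 kg·m/s = 4.699 kg·m/s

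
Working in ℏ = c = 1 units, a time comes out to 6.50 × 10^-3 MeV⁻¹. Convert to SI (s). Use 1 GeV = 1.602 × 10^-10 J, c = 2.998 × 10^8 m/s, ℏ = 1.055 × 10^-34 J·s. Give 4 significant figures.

4.281 × 10^-24 s

A time is [E]⁻¹ in ℏ=c=1; restore one factor of ℏ.
1 GeV⁻¹ → ℏ × (1 GeV in J)⁻¹ = 6.586 × 10^-25 s.
Convert the energy scale: 6.50 × 10^-3 MeV⁻¹ = 6.50 GeV⁻¹.
Result: 6.50 × 6.586 × 10^-25 = 4.281 × 10^-24 s.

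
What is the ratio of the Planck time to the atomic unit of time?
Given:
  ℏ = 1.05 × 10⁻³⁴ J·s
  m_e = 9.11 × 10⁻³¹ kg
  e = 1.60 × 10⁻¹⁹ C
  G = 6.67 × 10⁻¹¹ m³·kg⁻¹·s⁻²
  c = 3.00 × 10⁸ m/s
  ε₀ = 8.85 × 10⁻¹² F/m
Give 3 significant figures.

Planck time: t_P = √(ℏG/c⁵) = 5.37 × 10⁻⁴⁴ s
atomic unit of time: τ_au = (4πε₀)²ℏ³/(m_e e⁴) = 2.40 × 10⁻¹⁷ s
ratio = 5.37 × 10⁻⁴⁴ / 2.40 × 10⁻¹⁷ = 2.24 × 10⁻²⁷

2.24 × 10⁻²⁷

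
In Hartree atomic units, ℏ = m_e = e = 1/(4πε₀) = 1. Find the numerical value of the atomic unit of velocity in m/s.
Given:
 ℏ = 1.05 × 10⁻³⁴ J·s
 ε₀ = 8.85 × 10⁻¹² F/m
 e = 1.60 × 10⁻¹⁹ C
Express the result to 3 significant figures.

From ℏ = m_e = e = 1/(4πε₀) = 1 the velocity scale is v_au = e²/(4πε₀ℏ).
  = 2.56 × 10⁻³⁸ / 1.17 × 10⁻⁴⁴
  = 2.19 × 10⁶ m/s

2.19 × 10⁶ m/s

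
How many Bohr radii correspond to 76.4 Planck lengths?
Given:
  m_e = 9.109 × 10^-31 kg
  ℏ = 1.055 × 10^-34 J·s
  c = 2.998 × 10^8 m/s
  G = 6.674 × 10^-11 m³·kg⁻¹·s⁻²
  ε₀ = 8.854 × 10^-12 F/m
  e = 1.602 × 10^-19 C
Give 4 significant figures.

2.331 × 10^-23

Planck length: ℓ_P = √(ℏG/c³) = 1.616 × 10^-35 m
Bohr radius: a₀ = 4πε₀ℏ²/(m_e e²) = 5.297 × 10^-11 m
76.4 × 1.616 × 10^-35 / 5.297 × 10^-11 = 2.331 × 10^-23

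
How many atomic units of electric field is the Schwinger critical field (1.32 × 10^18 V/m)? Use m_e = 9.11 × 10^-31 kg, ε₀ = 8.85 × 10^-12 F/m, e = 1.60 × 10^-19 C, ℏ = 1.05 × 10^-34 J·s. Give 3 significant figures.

2.54 × 10^6

atomic unit of electric field: E_au = E_h/(e a₀) = m_e²e⁵/((4πε₀)³ℏ⁴) = 5.20 × 10^11 V/m.
1.32 × 10^18 / 5.20 × 10^11 = 2.54 × 10^6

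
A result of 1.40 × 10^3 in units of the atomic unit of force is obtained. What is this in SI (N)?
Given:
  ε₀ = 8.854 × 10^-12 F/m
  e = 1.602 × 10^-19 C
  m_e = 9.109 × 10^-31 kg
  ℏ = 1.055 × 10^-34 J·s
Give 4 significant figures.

One atomic unit of force: F_au = E_h/a₀ = m_e²e⁶/((4πε₀)³ℏ⁴) = 8.220 × 10^-8 N.
1.40 × 10^3 × 8.220 × 10^-8 N = 1.151 × 10^-4 N

1.151 × 10^-4 N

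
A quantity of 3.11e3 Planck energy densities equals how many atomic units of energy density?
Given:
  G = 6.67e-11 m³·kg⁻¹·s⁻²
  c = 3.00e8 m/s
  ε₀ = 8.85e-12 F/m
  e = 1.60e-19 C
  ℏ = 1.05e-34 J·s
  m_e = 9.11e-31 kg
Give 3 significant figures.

Planck energy density: u_P = c⁷/(ℏG²) = 4.68e113 J/m³
atomic unit of energy density: u_au = E_h/a₀³ = m_e⁴e¹⁰/((4πε₀)⁵ℏ⁸) = 3.01e13 J/m³
3.11e3 × 4.68e113 / 3.01e13 = 4.83e103

4.83e103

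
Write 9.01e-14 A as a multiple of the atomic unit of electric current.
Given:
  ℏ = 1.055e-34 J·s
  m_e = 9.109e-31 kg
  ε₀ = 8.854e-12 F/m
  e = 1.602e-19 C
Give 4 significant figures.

atomic unit of electric current: I_au = e E_h/ℏ = m_e e⁵/((4πε₀)²ℏ³) = 6.612e-3 A.
9.01e-14 / 6.612e-3 = 1.363e-11

1.363e-11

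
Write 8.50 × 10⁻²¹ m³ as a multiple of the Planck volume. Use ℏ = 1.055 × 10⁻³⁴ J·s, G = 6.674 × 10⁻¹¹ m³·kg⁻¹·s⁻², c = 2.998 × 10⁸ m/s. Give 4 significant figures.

Planck volume: V_P = (ℏG/c³)^(3/2) = 4.224 × 10⁻¹⁰⁵ m³.
8.50 × 10⁻²¹ / 4.224 × 10⁻¹⁰⁵ = 2.012 × 10⁸⁴

2.012 × 10⁸⁴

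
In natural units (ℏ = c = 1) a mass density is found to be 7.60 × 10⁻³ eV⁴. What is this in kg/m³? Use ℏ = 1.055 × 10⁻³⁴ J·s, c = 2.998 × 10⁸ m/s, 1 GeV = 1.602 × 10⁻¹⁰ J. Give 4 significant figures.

Mass density is [E]/(c²[L]³) = [E]⁴/(ℏ³c⁵).
1 GeV⁴ → 1/(ℏ³c⁵) × (1 GeV in J)⁴ = 2.316 × 10²⁰ kg/m³.
Convert the energy scale: 7.60 × 10⁻³ eV⁴ = 7.60 × 10⁻³⁹ GeV⁴.
Result: 7.60 × 10⁻³⁹ × 2.316 × 10²⁰ = 1.760 × 10⁻¹⁸ kg/m³.

1.760 × 10⁻¹⁸ kg/m³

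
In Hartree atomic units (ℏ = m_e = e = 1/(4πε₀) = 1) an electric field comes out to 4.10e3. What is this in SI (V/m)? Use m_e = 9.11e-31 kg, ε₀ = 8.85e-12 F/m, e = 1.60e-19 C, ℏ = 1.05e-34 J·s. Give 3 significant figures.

2.13e15 V/m

One atomic unit of electric field: E_au = E_h/(e a₀) = m_e²e⁵/((4πε₀)³ℏ⁴) = 5.20e11 V/m.
4.10e3 × 5.20e11 V/m = 2.13e15 V/m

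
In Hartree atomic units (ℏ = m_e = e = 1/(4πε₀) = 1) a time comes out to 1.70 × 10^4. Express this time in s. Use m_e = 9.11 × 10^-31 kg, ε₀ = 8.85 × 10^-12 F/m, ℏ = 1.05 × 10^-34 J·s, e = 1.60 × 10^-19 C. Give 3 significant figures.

4.08 × 10^-13 s

One atomic unit of time: τ_au = (4πε₀)²ℏ³/(m_e e⁴) = 2.40 × 10^-17 s.
1.70 × 10^4 × 2.40 × 10^-17 s = 4.08 × 10^-13 s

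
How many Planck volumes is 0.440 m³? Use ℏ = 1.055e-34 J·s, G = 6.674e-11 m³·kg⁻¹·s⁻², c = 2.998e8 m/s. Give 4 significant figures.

1.042e104

Planck volume: V_P = (ℏG/c³)^(3/2) = 4.224e-105 m³.
0.440 / 4.224e-105 = 1.042e104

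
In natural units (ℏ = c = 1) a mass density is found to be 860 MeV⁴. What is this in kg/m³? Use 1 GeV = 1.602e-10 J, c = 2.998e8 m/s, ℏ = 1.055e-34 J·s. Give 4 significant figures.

Mass density is [E]/(c²[L]³) = [E]⁴/(ℏ³c⁵).
1 GeV⁴ → 1/(ℏ³c⁵) × (1 GeV in J)⁴ = 2.316e20 kg/m³.
Convert the energy scale: 860 MeV⁴ = 8.60e-10 GeV⁴.
Result: 8.60e-10 × 2.316e20 = 1.992e11 kg/m³.

1.992e11 kg/m³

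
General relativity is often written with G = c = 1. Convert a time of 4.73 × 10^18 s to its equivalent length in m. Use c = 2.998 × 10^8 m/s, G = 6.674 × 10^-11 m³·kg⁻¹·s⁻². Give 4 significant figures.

Time → length via c.
4.73 × 10^18 s × (c) = 1.418 × 10^27 m

1.418 × 10^27 m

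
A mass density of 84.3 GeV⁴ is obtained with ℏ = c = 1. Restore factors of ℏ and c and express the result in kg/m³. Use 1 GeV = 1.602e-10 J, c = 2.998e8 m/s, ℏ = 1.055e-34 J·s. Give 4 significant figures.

Mass density is [E]/(c²[L]³) = [E]⁴/(ℏ³c⁵).
1 GeV⁴ → 1/(ℏ³c⁵) × (1 GeV in J)⁴ = 2.316e20 kg/m³.
Result: 84.3 × 2.316e20 = 1.952e22 kg/m³.

1.952e22 kg/m³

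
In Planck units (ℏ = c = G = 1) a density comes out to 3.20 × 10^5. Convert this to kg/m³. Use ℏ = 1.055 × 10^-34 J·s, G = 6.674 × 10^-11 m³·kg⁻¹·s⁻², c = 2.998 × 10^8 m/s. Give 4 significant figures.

1.649 × 10^102 kg/m³

One Planck density: ρ_P = c⁵/(ℏG²) = 5.154 × 10^96 kg/m³.
3.20 × 10^5 × 5.154 × 10^96 kg/m³ = 1.649 × 10^102 kg/m³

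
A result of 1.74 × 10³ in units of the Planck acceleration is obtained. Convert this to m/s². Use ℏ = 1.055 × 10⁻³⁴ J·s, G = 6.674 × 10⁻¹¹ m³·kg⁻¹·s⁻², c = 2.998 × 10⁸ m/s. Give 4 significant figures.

9.675 × 10⁵⁴ m/s²

One Planck acceleration: a_P = √(c⁷/(ℏG)) = 5.560 × 10⁵¹ m/s².
1.74 × 10³ × 5.560 × 10⁵¹ m/s² = 9.675 × 10⁵⁴ m/s²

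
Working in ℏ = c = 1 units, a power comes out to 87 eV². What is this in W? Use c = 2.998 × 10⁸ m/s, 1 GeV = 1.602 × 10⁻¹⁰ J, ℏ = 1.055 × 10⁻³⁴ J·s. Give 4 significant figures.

Power is [E]/[T] = [E]²/ℏ.
1 GeV² → 1/ℏ × (1 GeV in J)² = 2.433 × 10¹⁴ W.
Convert the energy scale: 87 eV² = 8.70 × 10⁻¹⁷ GeV².
Result: 8.70 × 10⁻¹⁷ × 2.433 × 10¹⁴ = 0.02116 W.

0.02116 W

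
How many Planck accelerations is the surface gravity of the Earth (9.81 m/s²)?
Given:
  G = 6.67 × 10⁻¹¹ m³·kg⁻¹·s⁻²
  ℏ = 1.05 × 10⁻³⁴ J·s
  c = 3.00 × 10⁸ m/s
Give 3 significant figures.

1.76 × 10⁻⁵¹

Planck acceleration: a_P = √(c⁷/(ℏG)) = 5.59 × 10⁵¹ m/s².
9.81 / 5.59 × 10⁵¹ = 1.76 × 10⁻⁵¹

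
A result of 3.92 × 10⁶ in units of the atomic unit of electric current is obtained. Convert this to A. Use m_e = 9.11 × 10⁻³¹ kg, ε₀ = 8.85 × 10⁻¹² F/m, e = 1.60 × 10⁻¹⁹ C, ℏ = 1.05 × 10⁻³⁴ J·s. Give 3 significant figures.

2.62 × 10⁴ A

One atomic unit of electric current: I_au = e E_h/ℏ = m_e e⁵/((4πε₀)²ℏ³) = 6.67 × 10⁻³ A.
3.92 × 10⁶ × 6.67 × 10⁻³ A = 2.62 × 10⁴ A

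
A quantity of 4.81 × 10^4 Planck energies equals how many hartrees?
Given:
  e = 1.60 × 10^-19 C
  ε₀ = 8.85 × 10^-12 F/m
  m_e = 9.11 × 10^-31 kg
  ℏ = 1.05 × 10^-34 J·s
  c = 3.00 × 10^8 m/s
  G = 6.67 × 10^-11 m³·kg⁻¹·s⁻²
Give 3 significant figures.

Planck energy: E_P = √(ℏc⁵/G) = 1.96 × 10^9 J
hartree: E_h = m_e e⁴/(4πε₀ℏ)² = 4.38 × 10^-18 J
4.81 × 10^4 × 1.96 × 10^9 / 4.38 × 10^-18 = 2.15 × 10^31

2.15 × 10^31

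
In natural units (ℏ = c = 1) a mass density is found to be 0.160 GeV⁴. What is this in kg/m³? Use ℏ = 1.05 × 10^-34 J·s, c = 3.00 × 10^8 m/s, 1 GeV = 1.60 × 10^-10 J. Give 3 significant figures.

Mass density is [E]/(c²[L]³) = [E]⁴/(ℏ³c⁵).
1 GeV⁴ → 1/(ℏ³c⁵) × (1 GeV in J)⁴ = 2.33 × 10^20 kg/m³.
Result: 0.160 × 2.33 × 10^20 = 3.73 × 10^19 kg/m³.

3.73 × 10^19 kg/m³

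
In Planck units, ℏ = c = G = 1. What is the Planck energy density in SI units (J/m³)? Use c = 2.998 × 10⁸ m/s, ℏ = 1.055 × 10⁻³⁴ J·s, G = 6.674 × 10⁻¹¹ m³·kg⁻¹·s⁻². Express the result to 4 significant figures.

4.632 × 10¹¹³ J/m³

The unique combination of the constants set to 1 with dimensions of energy density is u_P = c⁷/(ℏG²).
  = 2.177 × 10⁵⁹ / 4.699 × 10⁻⁵⁵
  = 4.632 × 10¹¹³ J/m³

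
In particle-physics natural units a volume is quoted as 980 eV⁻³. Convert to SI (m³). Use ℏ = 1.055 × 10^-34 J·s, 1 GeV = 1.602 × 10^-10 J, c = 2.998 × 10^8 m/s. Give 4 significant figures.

Volume is [L]³ = [E]⁻³·(ℏc)³.
1 GeV⁻³ → (ℏc)³ × (1 GeV in J)⁻³ = 7.696 × 10^-48 m³.
Convert the energy scale: 980 eV⁻³ = 9.80 × 10^29 GeV⁻³.
Result: 9.80 × 10^29 × 7.696 × 10^-48 = 7.542 × 10^-18 m³.

7.542 × 10^-18 m³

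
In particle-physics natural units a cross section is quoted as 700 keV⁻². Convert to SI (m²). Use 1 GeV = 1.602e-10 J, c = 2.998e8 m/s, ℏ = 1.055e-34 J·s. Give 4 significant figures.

Area is [L]² = [E]⁻²·(ℏc)²; restore (ℏc)².
1 GeV⁻² → (ℏc)² × (1 GeV in J)⁻² = 3.898e-32 m².
Convert the energy scale: 700 keV⁻² = 7.00e14 GeV⁻².
Result: 7.00e14 × 3.898e-32 = 2.729e-17 m².

2.729e-17 m²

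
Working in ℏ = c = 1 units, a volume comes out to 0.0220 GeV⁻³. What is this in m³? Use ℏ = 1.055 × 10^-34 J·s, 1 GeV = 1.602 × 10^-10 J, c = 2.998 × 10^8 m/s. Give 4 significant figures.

1.693 × 10^-49 m³

Volume is [L]³ = [E]⁻³·(ℏc)³.
1 GeV⁻³ → (ℏc)³ × (1 GeV in J)⁻³ = 7.696 × 10^-48 m³.
Result: 0.0220 × 7.696 × 10^-48 = 1.693 × 10^-49 m³.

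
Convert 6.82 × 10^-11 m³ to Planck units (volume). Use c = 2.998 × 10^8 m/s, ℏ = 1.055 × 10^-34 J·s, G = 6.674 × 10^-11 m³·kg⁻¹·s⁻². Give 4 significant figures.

Planck volume: V_P = (ℏG/c³)^(3/2) = 4.224 × 10^-105 m³.
6.82 × 10^-11 / 4.224 × 10^-105 = 1.615 × 10^94

1.615 × 10^94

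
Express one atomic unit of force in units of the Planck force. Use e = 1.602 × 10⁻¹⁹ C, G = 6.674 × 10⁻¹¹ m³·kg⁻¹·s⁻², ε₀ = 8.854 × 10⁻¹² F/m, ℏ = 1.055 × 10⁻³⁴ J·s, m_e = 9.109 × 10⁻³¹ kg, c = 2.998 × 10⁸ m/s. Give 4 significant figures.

6.791 × 10⁻⁵²

atomic unit of force: F_au = E_h/a₀ = m_e²e⁶/((4πε₀)³ℏ⁴) = 8.220 × 10⁻⁸ N
Planck force: F_P = c⁴/G = 1.210 × 10⁴⁴ N
ratio = 8.220 × 10⁻⁸ / 1.210 × 10⁴⁴ = 6.791 × 10⁻⁵²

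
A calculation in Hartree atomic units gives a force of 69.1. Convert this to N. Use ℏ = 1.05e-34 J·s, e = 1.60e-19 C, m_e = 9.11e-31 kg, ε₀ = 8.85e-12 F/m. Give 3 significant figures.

One atomic unit of force: F_au = E_h/a₀ = m_e²e⁶/((4πε₀)³ℏ⁴) = 8.33e-8 N.
69.1 × 8.33e-8 N = 5.75e-6 N

5.75e-6 N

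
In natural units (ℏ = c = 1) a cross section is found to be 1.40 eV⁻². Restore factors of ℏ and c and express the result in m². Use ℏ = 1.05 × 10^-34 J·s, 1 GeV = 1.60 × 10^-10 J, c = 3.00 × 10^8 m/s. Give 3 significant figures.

Area is [L]² = [E]⁻²·(ℏc)²; restore (ℏc)².
1 GeV⁻² → (ℏc)² × (1 GeV in J)⁻² = 3.88 × 10^-32 m².
Convert the energy scale: 1.40 eV⁻² = 1.40 × 10^18 GeV⁻².
Result: 1.40 × 10^18 × 3.88 × 10^-32 = 5.43 × 10^-14 m².

5.43 × 10^-14 m²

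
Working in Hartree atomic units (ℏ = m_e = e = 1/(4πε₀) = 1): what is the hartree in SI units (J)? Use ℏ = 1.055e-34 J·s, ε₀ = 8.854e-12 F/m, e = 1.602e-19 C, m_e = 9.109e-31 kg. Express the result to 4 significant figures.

From ℏ = m_e = e = 1/(4πε₀) = 1 the energy scale is E_h = m_e e⁴/(4πε₀ℏ)².
  = 6.000e-106 / 1.378e-88
  = 4.354e-18 J

4.354e-18 J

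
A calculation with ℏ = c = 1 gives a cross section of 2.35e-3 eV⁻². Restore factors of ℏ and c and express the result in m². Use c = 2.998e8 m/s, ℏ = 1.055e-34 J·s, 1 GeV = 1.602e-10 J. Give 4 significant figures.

9.160e-17 m²

Area is [L]² = [E]⁻²·(ℏc)²; restore (ℏc)².
1 GeV⁻² → (ℏc)² × (1 GeV in J)⁻² = 3.898e-32 m².
Convert the energy scale: 2.35e-3 eV⁻² = 2.35e15 GeV⁻².
Result: 2.35e15 × 3.898e-32 = 9.160e-17 m².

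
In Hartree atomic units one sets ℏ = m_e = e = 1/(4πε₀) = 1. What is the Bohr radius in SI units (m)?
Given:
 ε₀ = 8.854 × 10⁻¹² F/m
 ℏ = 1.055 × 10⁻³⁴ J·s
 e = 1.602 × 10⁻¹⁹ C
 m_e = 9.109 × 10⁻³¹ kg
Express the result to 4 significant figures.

5.297 × 10⁻¹¹ m

a₀ = 4πε₀ℏ²/(m_e e²)
  = 1.238 × 10⁻⁷⁸ / 2.338 × 10⁻⁶⁸
  = 5.297 × 10⁻¹¹ m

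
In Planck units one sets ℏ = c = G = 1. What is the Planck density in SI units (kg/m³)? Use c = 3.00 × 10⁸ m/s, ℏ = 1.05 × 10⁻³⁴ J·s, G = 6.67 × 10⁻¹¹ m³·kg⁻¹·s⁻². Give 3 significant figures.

ρ_P = c⁵/(ℏG²)
  = 2.43 × 10⁴² / 4.67 × 10⁻⁵⁵
  = 5.20 × 10⁹⁶ kg/m³

5.20 × 10⁹⁶ kg/m³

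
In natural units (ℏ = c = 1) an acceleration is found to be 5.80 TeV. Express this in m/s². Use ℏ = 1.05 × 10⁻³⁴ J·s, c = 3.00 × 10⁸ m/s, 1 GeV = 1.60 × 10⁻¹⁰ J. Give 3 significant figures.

2.65 × 10³⁶ m/s²

Acceleration is [L]/[T]² = c·[E]/ℏ.
1 GeV → c/ℏ × (1 GeV in J) = 4.57 × 10³² m/s².
Convert the energy scale: 5.80 TeV = 5.80 × 10³ GeV.
Result: 5.80 × 10³ × 4.57 × 10³² = 2.65 × 10³⁶ m/s².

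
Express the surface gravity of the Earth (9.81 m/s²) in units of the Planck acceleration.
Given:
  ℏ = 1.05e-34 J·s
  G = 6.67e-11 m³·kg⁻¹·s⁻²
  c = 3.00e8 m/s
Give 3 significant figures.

Planck acceleration: a_P = √(c⁷/(ℏG)) = 5.59e51 m/s².
9.81 / 5.59e51 = 1.76e-51

1.76e-51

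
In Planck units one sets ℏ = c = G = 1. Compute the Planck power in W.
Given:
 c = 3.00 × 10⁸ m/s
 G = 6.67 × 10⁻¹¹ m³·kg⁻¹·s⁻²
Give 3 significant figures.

3.64 × 10⁵² W

P_P = c⁵/G
  = 2.43 × 10⁴² / 6.67 × 10⁻¹¹
  = 3.64 × 10⁵² W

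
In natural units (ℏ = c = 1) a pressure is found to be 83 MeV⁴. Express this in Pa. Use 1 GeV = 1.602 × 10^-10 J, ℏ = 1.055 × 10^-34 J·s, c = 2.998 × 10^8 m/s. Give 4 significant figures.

Pressure is [E]/[L]³ = [E]⁴/(ℏc)³.
1 GeV⁴ → 1/(ℏc)³ × (1 GeV in J)⁴ = 2.082 × 10^37 Pa.
Convert the energy scale: 83 MeV⁴ = 8.30 × 10^-11 GeV⁴.
Result: 8.30 × 10^-11 × 2.082 × 10^37 = 1.728 × 10^27 Pa.

1.728 × 10^27 Pa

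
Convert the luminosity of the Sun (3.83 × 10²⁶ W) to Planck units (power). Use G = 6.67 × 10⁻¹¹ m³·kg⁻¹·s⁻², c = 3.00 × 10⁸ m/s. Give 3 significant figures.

Planck power: P_P = c⁵/G = 3.64 × 10⁵² W.
3.83 × 10²⁶ / 3.64 × 10⁵² = 1.05 × 10⁻²⁶

1.05 × 10⁻²⁶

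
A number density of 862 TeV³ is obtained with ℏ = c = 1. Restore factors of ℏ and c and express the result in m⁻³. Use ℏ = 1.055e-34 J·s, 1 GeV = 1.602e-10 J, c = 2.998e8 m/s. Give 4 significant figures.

1.120e59 m⁻³

Number density is [L]⁻³ = [E]³/(ℏc)³.
1 GeV³ → 1/(ℏc)³ × (1 GeV in J)³ = 1.299e47 m⁻³.
Convert the energy scale: 862 TeV³ = 8.62e11 GeV³.
Result: 8.62e11 × 1.299e47 = 1.120e59 m⁻³.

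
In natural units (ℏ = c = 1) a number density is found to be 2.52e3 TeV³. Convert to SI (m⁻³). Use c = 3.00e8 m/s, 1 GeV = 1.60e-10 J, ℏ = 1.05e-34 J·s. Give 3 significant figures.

3.30e59 m⁻³

Number density is [L]⁻³ = [E]³/(ℏc)³.
1 GeV³ → 1/(ℏc)³ × (1 GeV in J)³ = 1.31e47 m⁻³.
Convert the energy scale: 2.52e3 TeV³ = 2.52e12 GeV³.
Result: 2.52e12 × 1.31e47 = 3.30e59 m⁻³.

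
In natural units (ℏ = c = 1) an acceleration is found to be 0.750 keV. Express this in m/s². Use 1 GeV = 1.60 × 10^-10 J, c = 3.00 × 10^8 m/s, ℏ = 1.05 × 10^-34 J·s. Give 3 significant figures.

3.43 × 10^26 m/s²

Acceleration is [L]/[T]² = c·[E]/ℏ.
1 GeV → c/ℏ × (1 GeV in J) = 4.57 × 10^32 m/s².
Convert the energy scale: 0.750 keV = 7.50 × 10^-7 GeV.
Result: 7.50 × 10^-7 × 4.57 × 10^32 = 3.43 × 10^26 m/s².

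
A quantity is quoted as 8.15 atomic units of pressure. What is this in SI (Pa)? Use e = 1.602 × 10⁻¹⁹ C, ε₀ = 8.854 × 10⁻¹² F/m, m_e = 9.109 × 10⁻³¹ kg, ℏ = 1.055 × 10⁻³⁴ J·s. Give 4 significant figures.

One atomic unit of pressure: P_au = E_h/a₀³ = m_e⁴e¹⁰/((4πε₀)⁵ℏ⁸) = 2.929 × 10¹³ Pa.
8.15 × 2.929 × 10¹³ Pa = 2.387 × 10¹⁴ Pa

2.387 × 10¹⁴ Pa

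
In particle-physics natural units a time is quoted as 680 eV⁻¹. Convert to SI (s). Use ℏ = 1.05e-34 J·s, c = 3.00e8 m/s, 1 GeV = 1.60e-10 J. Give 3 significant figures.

A time is [E]⁻¹ in ℏ=c=1; restore one factor of ℏ.
1 GeV⁻¹ → ℏ × (1 GeV in J)⁻¹ = 6.56e-25 s.
Convert the energy scale: 680 eV⁻¹ = 6.80e11 GeV⁻¹.
Result: 6.80e11 × 6.56e-25 = 4.46e-13 s.

4.46e-13 s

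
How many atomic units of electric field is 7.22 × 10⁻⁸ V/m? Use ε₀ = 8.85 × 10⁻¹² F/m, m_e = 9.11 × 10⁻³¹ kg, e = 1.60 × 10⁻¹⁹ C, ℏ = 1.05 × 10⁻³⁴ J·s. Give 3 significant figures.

1.39 × 10⁻¹⁹

atomic unit of electric field: E_au = E_h/(e a₀) = m_e²e⁵/((4πε₀)³ℏ⁴) = 5.20 × 10¹¹ V/m.
7.22 × 10⁻⁸ / 5.20 × 10¹¹ = 1.39 × 10⁻¹⁹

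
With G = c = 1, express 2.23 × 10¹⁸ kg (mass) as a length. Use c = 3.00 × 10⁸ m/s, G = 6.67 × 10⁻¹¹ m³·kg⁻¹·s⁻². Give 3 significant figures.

1.65 × 10⁻⁹ m

In G = c = 1 units mass has dimensions of length; the conversion factor is G/c².
2.23 × 10¹⁸ kg × (G/c²) = 1.65 × 10⁻⁹ m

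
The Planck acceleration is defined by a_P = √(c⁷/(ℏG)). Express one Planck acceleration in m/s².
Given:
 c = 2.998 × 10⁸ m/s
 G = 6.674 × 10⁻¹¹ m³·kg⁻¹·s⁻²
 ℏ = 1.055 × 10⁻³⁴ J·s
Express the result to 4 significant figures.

5.560 × 10⁵¹ m/s²

a_P = √(c⁷/(ℏG))
  = √(3.092 × 10¹⁰³)
  = 5.560 × 10⁵¹ m/s²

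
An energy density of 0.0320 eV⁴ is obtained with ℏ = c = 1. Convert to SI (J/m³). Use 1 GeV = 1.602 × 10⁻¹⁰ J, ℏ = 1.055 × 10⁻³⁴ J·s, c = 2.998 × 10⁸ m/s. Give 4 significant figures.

[E]/[L]³ = [E]⁴/(ℏc)³; restore (ℏc)⁻³.
1 GeV⁴ → 1/(ℏc)³ × (1 GeV in J)⁴ = 2.082 × 10³⁷ J/m³.
Convert the energy scale: 0.0320 eV⁴ = 3.20 × 10⁻³⁸ GeV⁴.
Result: 3.20 × 10⁻³⁸ × 2.082 × 10³⁷ = 0.6661 J/m³.

0.6661 J/m³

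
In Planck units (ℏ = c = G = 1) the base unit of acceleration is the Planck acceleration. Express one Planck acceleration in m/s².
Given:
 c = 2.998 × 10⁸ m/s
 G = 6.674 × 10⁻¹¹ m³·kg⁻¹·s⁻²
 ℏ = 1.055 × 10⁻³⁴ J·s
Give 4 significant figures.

a_P = √(c⁷/(ℏG))
  = √(3.092 × 10¹⁰³)
  = 5.560 × 10⁵¹ m/s²

5.560 × 10⁵¹ m/s²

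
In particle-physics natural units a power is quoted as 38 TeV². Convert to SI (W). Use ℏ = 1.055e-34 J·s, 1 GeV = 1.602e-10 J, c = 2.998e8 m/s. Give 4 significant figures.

9.244e21 W

Power is [E]/[T] = [E]²/ℏ.
1 GeV² → 1/ℏ × (1 GeV in J)² = 2.433e14 W.
Convert the energy scale: 38 TeV² = 3.80e7 GeV².
Result: 3.80e7 × 2.433e14 = 9.244e21 W.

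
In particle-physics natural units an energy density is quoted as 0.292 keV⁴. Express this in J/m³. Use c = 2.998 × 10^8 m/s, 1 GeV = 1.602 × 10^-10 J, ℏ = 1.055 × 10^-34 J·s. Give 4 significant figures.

6.078 × 10^12 J/m³

[E]/[L]³ = [E]⁴/(ℏc)³; restore (ℏc)⁻³.
1 GeV⁴ → 1/(ℏc)³ × (1 GeV in J)⁴ = 2.082 × 10^37 J/m³.
Convert the energy scale: 0.292 keV⁴ = 2.92 × 10^-25 GeV⁴.
Result: 2.92 × 10^-25 × 2.082 × 10^37 = 6.078 × 10^12 J/m³.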